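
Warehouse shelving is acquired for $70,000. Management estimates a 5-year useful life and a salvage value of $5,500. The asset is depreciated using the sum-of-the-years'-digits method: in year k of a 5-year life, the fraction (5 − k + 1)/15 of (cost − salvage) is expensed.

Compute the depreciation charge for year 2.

$17,200

Depreciable base = $70,000 − $5,500 = $64,500.
Sum of the years' digits = 5+4+3+2+1 = 15.
Year 1: $64,500 × 5/15 = $21,500. Book value $48,500.
Year 2: $64,500 × 4/15 = $17,200. Book value $31,300.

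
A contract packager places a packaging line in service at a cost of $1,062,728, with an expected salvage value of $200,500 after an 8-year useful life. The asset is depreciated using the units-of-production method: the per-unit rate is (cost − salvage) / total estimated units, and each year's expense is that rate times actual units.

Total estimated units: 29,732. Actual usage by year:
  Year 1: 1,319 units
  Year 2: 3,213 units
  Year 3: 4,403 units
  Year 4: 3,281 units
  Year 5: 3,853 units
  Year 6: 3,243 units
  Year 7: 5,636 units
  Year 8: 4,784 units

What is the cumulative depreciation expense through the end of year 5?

Depreciable base = $1,062,728 − $200,500 = $862,228.
Rate = $862,228 / 29,732 units = $29 per unit.
Year 1: 1,319 × $29 = $38,251. Book value $1,024,477.
Year 2: 3,213 × $29 = $93,177. Book value $931,300.
Year 3: 4,403 × $29 = $127,687. Book value $803,613.
Year 4: 3,281 × $29 = $95,149. Book value $708,464.
Year 5: 3,853 × $29 = $111,737. Book value $596,727.
Accumulated through year 5 = $1,062,728 − $596,727 = $466,001.

$466,001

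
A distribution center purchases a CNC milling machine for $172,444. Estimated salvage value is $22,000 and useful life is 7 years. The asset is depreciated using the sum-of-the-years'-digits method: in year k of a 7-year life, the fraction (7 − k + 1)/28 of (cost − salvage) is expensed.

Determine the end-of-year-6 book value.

$27,373

Depreciable base = $172,444 − $22,000 = $150,444.
Sum of the years' digits = 7+6+5+4+3+2+1 = 28.
Year 1: $150,444 × 7/28 = $37,611. Book value $134,833.
Year 2: $150,444 × 6/28 = $32,238. Book value $102,595.
Year 3: $150,444 × 5/28 = $26,865. Book value $75,730.
Year 4: $150,444 × 4/28 = $21,492. Book value $54,238.
Year 5: $150,444 × 3/28 = $16,119. Book value $38,119.
Year 6: $150,444 × 2/28 = $10,746. Book value $27,373.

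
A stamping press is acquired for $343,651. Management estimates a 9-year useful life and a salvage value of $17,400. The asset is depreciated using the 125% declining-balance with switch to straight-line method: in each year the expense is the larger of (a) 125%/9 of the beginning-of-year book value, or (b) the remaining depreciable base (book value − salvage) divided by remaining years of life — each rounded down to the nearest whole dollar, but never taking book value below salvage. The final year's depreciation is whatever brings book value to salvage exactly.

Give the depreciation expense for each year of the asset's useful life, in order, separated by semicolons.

$47,729; $41,100; $35,391; $33,671; $33,672; $33,672; $33,672; $33,672; $33,672

Depreciable base = $343,651 − $17,400 = $326,251.
Year 1: DB = ⌊$343,651 × 125%/9⌋ = $47,729; SL = ⌊$326,251/9⌋ = $36,250 → take DB $47,729. Book value $295,922.
Year 2: DB = ⌊$295,922 × 125%/9⌋ = $41,100; SL = ⌊$278,522/8⌋ = $34,815 → take DB $41,100. Book value $254,822.
Year 3: DB = ⌊$254,822 × 125%/9⌋ = $35,391; SL = ⌊$237,422/7⌋ = $33,917 → take DB $35,391. Book value $219,431.
Year 4: DB = ⌊$219,431 × 125%/9⌋ = $30,476; SL = ⌊$202,031/6⌋ = $33,671 → take SL $33,671. Book value $185,760.
Year 5: DB = ⌊$185,760 × 125%/9⌋ = $25,800; SL = ⌊$168,360/5⌋ = $33,672 → take SL $33,672. Book value $152,088.
Year 6: DB = ⌊$152,088 × 125%/9⌋ = $21,123; SL = ⌊$134,688/4⌋ = $33,672 → take SL $33,672. Book value $118,416.
Year 7: DB = ⌊$118,416 × 125%/9⌋ = $16,446; SL = ⌊$101,016/3⌋ = $33,672 → take SL $33,672. Book value $84,744.
Year 8: DB = ⌊$84,744 × 125%/9⌋ = $11,770; SL = ⌊$67,344/2⌋ = $33,672 → take SL $33,672. Book value $51,072.
Year 9 (final): $51,072 − $17,400 = $33,672. Book value $17,400.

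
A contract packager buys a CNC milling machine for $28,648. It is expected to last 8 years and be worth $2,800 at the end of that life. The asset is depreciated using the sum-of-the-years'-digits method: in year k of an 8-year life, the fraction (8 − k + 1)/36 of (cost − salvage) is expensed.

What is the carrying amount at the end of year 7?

$3,518

Depreciable base = $28,648 − $2,800 = $25,848.
Sum of the years' digits = 8+7+6+5+4+3+2+1 = 36.
Year 1: $25,848 × 8/36 = $5,744. Book value $22,904.
Year 2: $25,848 × 7/36 = $5,026. Book value $17,878.
Year 3: $25,848 × 6/36 = $4,308. Book value $13,570.
Year 4: $25,848 × 5/36 = $3,590. Book value $9,980.
Year 5: $25,848 × 4/36 = $2,872. Book value $7,108.
Year 6: $25,848 × 3/36 = $2,154. Book value $4,954.
Year 7: $25,848 × 2/36 = $1,436. Book value $3,518.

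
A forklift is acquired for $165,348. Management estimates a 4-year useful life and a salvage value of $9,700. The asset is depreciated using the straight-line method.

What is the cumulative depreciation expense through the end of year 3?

$116,736

Depreciable base = $165,348 − $9,700 = $155,648.
Annual expense = $155,648 / 4 = $38,912.
End of year 1: book value $126,436.
End of year 2: book value $87,524.
End of year 3: book value $48,612.
Accumulated through year 3 = $165,348 − $48,612 = $116,736.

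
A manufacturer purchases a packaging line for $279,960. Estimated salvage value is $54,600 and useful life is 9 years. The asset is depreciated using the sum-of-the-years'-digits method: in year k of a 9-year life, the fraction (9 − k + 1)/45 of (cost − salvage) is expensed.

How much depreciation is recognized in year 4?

$30,048

Depreciable base = $279,960 − $54,600 = $225,360.
Sum of the years' digits = 9+8+7+6+5+4+3+2+1 = 45.
Year 1: $225,360 × 9/45 = $45,072. Book value $234,888.
Year 2: $225,360 × 8/45 = $40,064. Book value $194,824.
Year 3: $225,360 × 7/45 = $35,056. Book value $159,768.
Year 4: $225,360 × 6/45 = $30,048. Book value $129,720.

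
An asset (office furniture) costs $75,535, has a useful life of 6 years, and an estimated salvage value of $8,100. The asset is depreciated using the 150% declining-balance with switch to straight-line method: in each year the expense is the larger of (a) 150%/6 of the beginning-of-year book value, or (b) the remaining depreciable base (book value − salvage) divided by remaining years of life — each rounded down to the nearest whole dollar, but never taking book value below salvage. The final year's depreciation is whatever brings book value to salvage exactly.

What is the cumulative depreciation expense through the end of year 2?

$33,046

Depreciable base = $75,535 − $8,100 = $67,435.
Year 1: DB = ⌊$75,535 × 150%/6⌋ = $18,883; SL = ⌊$67,435/6⌋ = $11,239 → take DB $18,883. Book value $56,652.
Year 2: DB = ⌊$56,652 × 150%/6⌋ = $14,163; SL = ⌊$48,552/5⌋ = $9,710 → take DB $14,163. Book value $42,489.
Accumulated through year 2 = $75,535 − $42,489 = $33,046.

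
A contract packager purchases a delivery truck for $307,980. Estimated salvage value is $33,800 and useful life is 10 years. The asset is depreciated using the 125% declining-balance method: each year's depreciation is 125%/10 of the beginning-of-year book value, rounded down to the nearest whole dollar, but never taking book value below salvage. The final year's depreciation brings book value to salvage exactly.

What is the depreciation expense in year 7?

$17,277

Depreciable base = $307,980 − $33,800 = $274,180.
Year 1: ⌊$307,980 × 125%/10⌋ = $38,497. Book value $269,483.
Year 2: ⌊$269,483 × 125%/10⌋ = $33,685. Book value $235,798.
Year 3: ⌊$235,798 × 125%/10⌋ = $29,474. Book value $206,324.
Year 4: ⌊$206,324 × 125%/10⌋ = $25,790. Book value $180,534.
Year 5: ⌊$180,534 × 125%/10⌋ = $22,566. Book value $157,968.
Year 6: ⌊$157,968 × 125%/10⌋ = $19,746. Book value $138,222.
Year 7: ⌊$138,222 × 125%/10⌋ = $17,277. Book value $120,945.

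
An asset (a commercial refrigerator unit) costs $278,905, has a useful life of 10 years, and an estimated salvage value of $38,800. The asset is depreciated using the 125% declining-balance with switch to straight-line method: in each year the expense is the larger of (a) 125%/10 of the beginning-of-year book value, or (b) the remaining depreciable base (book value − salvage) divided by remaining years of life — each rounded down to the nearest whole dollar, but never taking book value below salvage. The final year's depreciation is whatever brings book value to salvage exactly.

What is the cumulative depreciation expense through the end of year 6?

$156,977

Depreciable base = $278,905 − $38,800 = $240,105.
Year 1: DB = ⌊$278,905 × 125%/10⌋ = $34,863; SL = ⌊$240,105/10⌋ = $24,010 → take DB $34,863. Book value $244,042.
Year 2: DB = ⌊$244,042 × 125%/10⌋ = $30,505; SL = ⌊$205,242/9⌋ = $22,804 → take DB $30,505. Book value $213,537.
Year 3: DB = ⌊$213,537 × 125%/10⌋ = $26,692; SL = ⌊$174,737/8⌋ = $21,842 → take DB $26,692. Book value $186,845.
Year 4: DB = ⌊$186,845 × 125%/10⌋ = $23,355; SL = ⌊$148,045/7⌋ = $21,149 → take DB $23,355. Book value $163,490.
Year 5: DB = ⌊$163,490 × 125%/10⌋ = $20,436; SL = ⌊$124,690/6⌋ = $20,781 → take SL $20,781. Book value $142,709.
Year 6: DB = ⌊$142,709 × 125%/10⌋ = $17,838; SL = ⌊$103,909/5⌋ = $20,781 → take SL $20,781. Book value $121,928.
Accumulated through year 6 = $278,905 − $121,928 = $156,977.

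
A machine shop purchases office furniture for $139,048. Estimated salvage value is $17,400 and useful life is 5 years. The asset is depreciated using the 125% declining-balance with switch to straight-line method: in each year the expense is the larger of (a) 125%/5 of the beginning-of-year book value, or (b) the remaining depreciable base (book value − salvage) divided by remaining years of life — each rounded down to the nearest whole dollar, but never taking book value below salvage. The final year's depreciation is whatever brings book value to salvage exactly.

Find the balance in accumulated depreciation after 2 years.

$60,833

Depreciable base = $139,048 − $17,400 = $121,648.
Year 1: DB = ⌊$139,048 × 125%/5⌋ = $34,762; SL = ⌊$121,648/5⌋ = $24,329 → take DB $34,762. Book value $104,286.
Year 2: DB = ⌊$104,286 × 125%/5⌋ = $26,071; SL = ⌊$86,886/4⌋ = $21,721 → take DB $26,071. Book value $78,215.
Accumulated through year 2 = $139,048 − $78,215 = $60,833.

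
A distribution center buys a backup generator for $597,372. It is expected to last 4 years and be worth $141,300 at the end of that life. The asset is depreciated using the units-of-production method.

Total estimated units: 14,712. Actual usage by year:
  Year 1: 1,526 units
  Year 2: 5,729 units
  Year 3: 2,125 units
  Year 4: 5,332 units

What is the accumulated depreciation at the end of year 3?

$290,780

Depreciable base = $597,372 − $141,300 = $456,072.
Rate = $456,072 / 14,712 units = $31 per unit.
Year 1: 1,526 × $31 = $47,306. Book value $550,066.
Year 2: 5,729 × $31 = $177,599. Book value $372,467.
Year 3: 2,125 × $31 = $65,875. Book value $306,592.
Accumulated through year 3 = $597,372 − $306,592 = $290,780.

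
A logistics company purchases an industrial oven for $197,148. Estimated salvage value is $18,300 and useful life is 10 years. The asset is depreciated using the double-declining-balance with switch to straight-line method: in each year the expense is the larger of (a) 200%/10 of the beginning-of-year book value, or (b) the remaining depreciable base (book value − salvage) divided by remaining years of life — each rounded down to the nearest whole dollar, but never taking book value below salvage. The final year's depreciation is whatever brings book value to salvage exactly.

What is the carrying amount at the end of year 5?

Depreciable base = $197,148 − $18,300 = $178,848.
Year 1: DB = ⌊$197,148 × 200%/10⌋ = $39,429; SL = ⌊$178,848/10⌋ = $17,884 → take DB $39,429. Book value $157,719.
Year 2: DB = ⌊$157,719 × 200%/10⌋ = $31,543; SL = ⌊$139,419/9⌋ = $15,491 → take DB $31,543. Book value $126,176.
Year 3: DB = ⌊$126,176 × 200%/10⌋ = $25,235; SL = ⌊$107,876/8⌋ = $13,484 → take DB $25,235. Book value $100,941.
Year 4: DB = ⌊$100,941 × 200%/10⌋ = $20,188; SL = ⌊$82,641/7⌋ = $11,805 → take DB $20,188. Book value $80,753.
Year 5: DB = ⌊$80,753 × 200%/10⌋ = $16,150; SL = ⌊$62,453/6⌋ = $10,408 → take DB $16,150. Book value $64,603.

$64,603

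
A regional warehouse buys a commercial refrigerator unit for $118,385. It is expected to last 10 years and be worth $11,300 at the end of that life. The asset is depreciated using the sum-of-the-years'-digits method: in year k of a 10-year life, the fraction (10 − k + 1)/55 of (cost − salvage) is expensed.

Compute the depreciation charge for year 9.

$3,894

Depreciable base = $118,385 − $11,300 = $107,085.
Sum of the years' digits = 10+9+8+7+6+5+4+3+2+1 = 55.
Year 1: $107,085 × 10/55 = $19,470. Book value $98,915.
Year 2: $107,085 × 9/55 = $17,523. Book value $81,392.
Year 3: $107,085 × 8/55 = $15,576. Book value $65,816.
Year 4: $107,085 × 7/55 = $13,629. Book value $52,187.
Year 5: $107,085 × 6/55 = $11,682. Book value $40,505.
Year 6: $107,085 × 5/55 = $9,735. Book value $30,770.
Year 7: $107,085 × 4/55 = $7,788. Book value $22,982.
Year 8: $107,085 × 3/55 = $5,841. Book value $17,141.
Year 9: $107,085 × 2/55 = $3,894. Book value $13,247.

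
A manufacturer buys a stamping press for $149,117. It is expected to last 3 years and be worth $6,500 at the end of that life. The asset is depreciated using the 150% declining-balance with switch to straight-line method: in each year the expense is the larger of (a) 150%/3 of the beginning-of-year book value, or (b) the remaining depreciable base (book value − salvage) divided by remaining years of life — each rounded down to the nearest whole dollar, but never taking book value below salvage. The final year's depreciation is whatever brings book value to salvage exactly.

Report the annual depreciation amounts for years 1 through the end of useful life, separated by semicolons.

$74,558; $37,279; $30,780

Depreciable base = $149,117 − $6,500 = $142,617.
Year 1: DB = ⌊$149,117 × 150%/3⌋ = $74,558; SL = ⌊$142,617/3⌋ = $47,539 → take DB $74,558. Book value $74,559.
Year 2: DB = ⌊$74,559 × 150%/3⌋ = $37,279; SL = ⌊$68,059/2⌋ = $34,029 → take DB $37,279. Book value $37,280.
Year 3 (final): $37,280 − $6,500 = $30,780. Book value $6,500.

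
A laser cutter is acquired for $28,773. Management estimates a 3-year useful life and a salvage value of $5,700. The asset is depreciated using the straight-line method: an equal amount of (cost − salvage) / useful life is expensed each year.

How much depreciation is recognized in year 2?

Depreciable base = $28,773 − $5,700 = $23,073.
Annual expense = $23,073 / 3 = $7,691.

$7,691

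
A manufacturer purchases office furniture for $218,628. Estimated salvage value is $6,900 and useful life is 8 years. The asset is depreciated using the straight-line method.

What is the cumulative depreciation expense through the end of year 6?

$158,796

Depreciable base = $218,628 − $6,900 = $211,728.
Annual expense = $211,728 / 8 = $26,466.
End of year 1: book value $192,162.
End of year 2: book value $165,696.
End of year 3: book value $139,230.
End of year 4: book value $112,764.
End of year 5: book value $86,298.
End of year 6: book value $59,832.
Accumulated through year 6 = $218,628 − $59,832 = $158,796.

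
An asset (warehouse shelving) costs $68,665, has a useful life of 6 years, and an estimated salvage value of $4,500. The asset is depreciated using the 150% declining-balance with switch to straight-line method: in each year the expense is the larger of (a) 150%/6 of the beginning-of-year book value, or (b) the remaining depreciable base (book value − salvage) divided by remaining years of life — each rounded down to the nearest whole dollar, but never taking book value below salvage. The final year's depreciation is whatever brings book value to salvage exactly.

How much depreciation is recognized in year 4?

$8,156

Depreciable base = $68,665 − $4,500 = $64,165.
Year 1: DB = ⌊$68,665 × 150%/6⌋ = $17,166; SL = ⌊$64,165/6⌋ = $10,694 → take DB $17,166. Book value $51,499.
Year 2: DB = ⌊$51,499 × 150%/6⌋ = $12,874; SL = ⌊$46,999/5⌋ = $9,399 → take DB $12,874. Book value $38,625.
Year 3: DB = ⌊$38,625 × 150%/6⌋ = $9,656; SL = ⌊$34,125/4⌋ = $8,531 → take DB $9,656. Book value $28,969.
Year 4: DB = ⌊$28,969 × 150%/6⌋ = $7,242; SL = ⌊$24,469/3⌋ = $8,156 → take SL $8,156. Book value $20,813.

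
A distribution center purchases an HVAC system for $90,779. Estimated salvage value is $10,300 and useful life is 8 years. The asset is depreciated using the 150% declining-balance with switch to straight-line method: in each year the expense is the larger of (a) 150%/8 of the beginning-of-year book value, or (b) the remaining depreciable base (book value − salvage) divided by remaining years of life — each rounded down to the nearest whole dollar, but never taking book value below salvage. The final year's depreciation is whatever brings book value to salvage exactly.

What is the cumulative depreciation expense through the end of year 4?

$51,215

Depreciable base = $90,779 − $10,300 = $80,479.
Year 1: DB = ⌊$90,779 × 150%/8⌋ = $17,021; SL = ⌊$80,479/8⌋ = $10,059 → take DB $17,021. Book value $73,758.
Year 2: DB = ⌊$73,758 × 150%/8⌋ = $13,829; SL = ⌊$63,458/7⌋ = $9,065 → take DB $13,829. Book value $59,929.
Year 3: DB = ⌊$59,929 × 150%/8⌋ = $11,236; SL = ⌊$49,629/6⌋ = $8,271 → take DB $11,236. Book value $48,693.
Year 4: DB = ⌊$48,693 × 150%/8⌋ = $9,129; SL = ⌊$38,393/5⌋ = $7,678 → take DB $9,129. Book value $39,564.
Accumulated through year 4 = $90,779 − $39,564 = $51,215.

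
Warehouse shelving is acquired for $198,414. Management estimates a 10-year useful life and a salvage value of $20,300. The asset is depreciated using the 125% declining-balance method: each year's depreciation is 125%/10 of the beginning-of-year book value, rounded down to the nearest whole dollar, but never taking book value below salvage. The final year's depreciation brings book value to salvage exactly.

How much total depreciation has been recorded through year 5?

Depreciable base = $198,414 − $20,300 = $178,114.
Year 1: ⌊$198,414 × 125%/10⌋ = $24,801. Book value $173,613.
Year 2: ⌊$173,613 × 125%/10⌋ = $21,701. Book value $151,912.
Year 3: ⌊$151,912 × 125%/10⌋ = $18,989. Book value $132,923.
Year 4: ⌊$132,923 × 125%/10⌋ = $16,615. Book value $116,308.
Year 5: ⌊$116,308 × 125%/10⌋ = $14,538. Book value $101,770.
Accumulated through year 5 = $198,414 − $101,770 = $96,644.

$96,644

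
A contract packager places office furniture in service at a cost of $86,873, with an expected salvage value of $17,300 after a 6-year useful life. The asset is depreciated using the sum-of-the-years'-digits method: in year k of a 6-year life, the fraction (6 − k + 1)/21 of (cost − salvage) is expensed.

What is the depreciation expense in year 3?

Depreciable base = $86,873 − $17,300 = $69,573.
Sum of the years' digits = 6+5+4+3+2+1 = 21.
Year 1: $69,573 × 6/21 = $19,878. Book value $66,995.
Year 2: $69,573 × 5/21 = $16,565. Book value $50,430.
Year 3: $69,573 × 4/21 = $13,252. Book value $37,178.

$13,252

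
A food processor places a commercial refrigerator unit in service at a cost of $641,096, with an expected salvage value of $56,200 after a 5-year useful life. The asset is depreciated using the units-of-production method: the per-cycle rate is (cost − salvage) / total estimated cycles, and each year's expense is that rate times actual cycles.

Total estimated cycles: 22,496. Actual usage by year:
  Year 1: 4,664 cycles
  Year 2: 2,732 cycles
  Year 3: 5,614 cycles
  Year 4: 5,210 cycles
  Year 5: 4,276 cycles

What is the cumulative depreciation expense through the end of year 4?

$473,720

Depreciable base = $641,096 − $56,200 = $584,896.
Rate = $584,896 / 22,496 cycles = $26 per cycle.
Year 1: 4,664 × $26 = $121,264. Book value $519,832.
Year 2: 2,732 × $26 = $71,032. Book value $448,800.
Year 3: 5,614 × $26 = $145,964. Book value $302,836.
Year 4: 5,210 × $26 = $135,460. Book value $167,376.
Accumulated through year 4 = $641,096 − $167,376 = $473,720.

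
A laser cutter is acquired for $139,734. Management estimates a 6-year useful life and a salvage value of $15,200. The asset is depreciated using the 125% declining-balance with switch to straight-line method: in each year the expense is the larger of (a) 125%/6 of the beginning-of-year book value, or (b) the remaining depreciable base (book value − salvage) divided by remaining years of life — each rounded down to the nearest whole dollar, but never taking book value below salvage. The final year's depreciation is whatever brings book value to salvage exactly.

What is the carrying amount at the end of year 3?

$69,332

Depreciable base = $139,734 − $15,200 = $124,534.
Year 1: DB = ⌊$139,734 × 125%/6⌋ = $29,111; SL = ⌊$124,534/6⌋ = $20,755 → take DB $29,111. Book value $110,623.
Year 2: DB = ⌊$110,623 × 125%/6⌋ = $23,046; SL = ⌊$95,423/5⌋ = $19,084 → take DB $23,046. Book value $87,577.
Year 3: DB = ⌊$87,577 × 125%/6⌋ = $18,245; SL = ⌊$72,377/4⌋ = $18,094 → take DB $18,245. Book value $69,332.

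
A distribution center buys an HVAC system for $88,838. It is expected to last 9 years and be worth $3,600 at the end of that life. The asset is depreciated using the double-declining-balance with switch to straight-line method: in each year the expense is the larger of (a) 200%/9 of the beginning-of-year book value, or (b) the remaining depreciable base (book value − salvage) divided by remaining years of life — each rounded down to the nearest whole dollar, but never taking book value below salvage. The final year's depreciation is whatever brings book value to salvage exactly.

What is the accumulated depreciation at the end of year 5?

Depreciable base = $88,838 − $3,600 = $85,238.
Year 1: DB = ⌊$88,838 × 200%/9⌋ = $19,741; SL = ⌊$85,238/9⌋ = $9,470 → take DB $19,741. Book value $69,097.
Year 2: DB = ⌊$69,097 × 200%/9⌋ = $15,354; SL = ⌊$65,497/8⌋ = $8,187 → take DB $15,354. Book value $53,743.
Year 3: DB = ⌊$53,743 × 200%/9⌋ = $11,942; SL = ⌊$50,143/7⌋ = $7,163 → take DB $11,942. Book value $41,801.
Year 4: DB = ⌊$41,801 × 200%/9⌋ = $9,289; SL = ⌊$38,201/6⌋ = $6,366 → take DB $9,289. Book value $32,512.
Year 5: DB = ⌊$32,512 × 200%/9⌋ = $7,224; SL = ⌊$28,912/5⌋ = $5,782 → take DB $7,224. Book value $25,288.
Accumulated through year 5 = $88,838 − $25,288 = $63,550.

$63,550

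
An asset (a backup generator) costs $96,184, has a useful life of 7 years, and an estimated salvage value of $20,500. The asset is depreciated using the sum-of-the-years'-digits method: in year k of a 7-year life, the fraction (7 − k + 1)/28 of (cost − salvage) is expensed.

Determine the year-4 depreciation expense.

$10,812

Depreciable base = $96,184 − $20,500 = $75,684.
Sum of the years' digits = 7+6+5+4+3+2+1 = 28.
Year 1: $75,684 × 7/28 = $18,921. Book value $77,263.
Year 2: $75,684 × 6/28 = $16,218. Book value $61,045.
Year 3: $75,684 × 5/28 = $13,515. Book value $47,530.
Year 4: $75,684 × 4/28 = $10,812. Book value $36,718.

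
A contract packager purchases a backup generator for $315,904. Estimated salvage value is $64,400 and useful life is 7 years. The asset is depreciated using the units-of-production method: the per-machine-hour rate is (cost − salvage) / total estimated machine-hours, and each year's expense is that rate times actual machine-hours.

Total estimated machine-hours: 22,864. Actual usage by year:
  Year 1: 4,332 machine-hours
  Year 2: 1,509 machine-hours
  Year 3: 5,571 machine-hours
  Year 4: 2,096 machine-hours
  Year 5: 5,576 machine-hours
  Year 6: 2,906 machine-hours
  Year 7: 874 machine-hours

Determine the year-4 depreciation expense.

$23,056

Depreciable base = $315,904 − $64,400 = $251,504.
Rate = $251,504 / 22,864 machine-hours = $11 per machine-hour.
Year 1: 4,332 × $11 = $47,652. Book value $268,252.
Year 2: 1,509 × $11 = $16,599. Book value $251,653.
Year 3: 5,571 × $11 = $61,281. Book value $190,372.
Year 4: 2,096 × $11 = $23,056. Book value $167,316.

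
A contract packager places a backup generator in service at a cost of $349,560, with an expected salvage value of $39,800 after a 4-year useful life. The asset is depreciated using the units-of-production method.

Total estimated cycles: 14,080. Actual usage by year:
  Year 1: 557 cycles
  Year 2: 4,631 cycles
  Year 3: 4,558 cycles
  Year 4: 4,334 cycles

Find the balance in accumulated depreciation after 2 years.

Depreciable base = $349,560 − $39,800 = $309,760.
Rate = $309,760 / 14,080 cycles = $22 per cycle.
Year 1: 557 × $22 = $12,254. Book value $337,306.
Year 2: 4,631 × $22 = $101,882. Book value $235,424.
Accumulated through year 2 = $349,560 − $235,424 = $114,136.

$114,136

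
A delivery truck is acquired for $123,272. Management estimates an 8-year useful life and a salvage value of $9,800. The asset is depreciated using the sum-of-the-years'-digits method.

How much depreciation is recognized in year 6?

Depreciable base = $123,272 − $9,800 = $113,472.
Sum of the years' digits = 8+7+6+5+4+3+2+1 = 36.
Year 1: $113,472 × 8/36 = $25,216. Book value $98,056.
Year 2: $113,472 × 7/36 = $22,064. Book value $75,992.
Year 3: $113,472 × 6/36 = $18,912. Book value $57,080.
Year 4: $113,472 × 5/36 = $15,760. Book value $41,320.
Year 5: $113,472 × 4/36 = $12,608. Book value $28,712.
Year 6: $113,472 × 3/36 = $9,456. Book value $19,256.

$9,456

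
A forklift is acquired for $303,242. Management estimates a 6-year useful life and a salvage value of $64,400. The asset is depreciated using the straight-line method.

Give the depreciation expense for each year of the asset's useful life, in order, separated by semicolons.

Depreciable base = $303,242 − $64,400 = $238,842.
Annual expense = $238,842 / 6 = $39,807.
End of year 1: book value $263,435.
End of year 2: book value $223,628.
End of year 3: book value $183,821.
End of year 4: book value $144,014.
End of year 5: book value $104,207.
End of year 6: book value $64,400.

$39,807; $39,807; $39,807; $39,807; $39,807; $39,807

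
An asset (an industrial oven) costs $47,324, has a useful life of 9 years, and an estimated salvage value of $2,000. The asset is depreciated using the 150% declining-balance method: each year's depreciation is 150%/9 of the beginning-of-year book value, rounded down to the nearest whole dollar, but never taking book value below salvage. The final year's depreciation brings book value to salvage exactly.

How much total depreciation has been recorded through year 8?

$36,316

Depreciable base = $47,324 − $2,000 = $45,324.
Year 1: ⌊$47,324 × 150%/9⌋ = $7,887. Book value $39,437.
Year 2: ⌊$39,437 × 150%/9⌋ = $6,572. Book value $32,865.
Year 3: ⌊$32,865 × 150%/9⌋ = $5,477. Book value $27,388.
Year 4: ⌊$27,388 × 150%/9⌋ = $4,564. Book value $22,824.
Year 5: ⌊$22,824 × 150%/9⌋ = $3,804. Book value $19,020.
Year 6: ⌊$19,020 × 150%/9⌋ = $3,170. Book value $15,850.
Year 7: ⌊$15,850 × 150%/9⌋ = $2,641. Book value $13,209.
Year 8: ⌊$13,209 × 150%/9⌋ = $2,201. Book value $11,008.
Accumulated through year 8 = $47,324 − $11,008 = $36,316.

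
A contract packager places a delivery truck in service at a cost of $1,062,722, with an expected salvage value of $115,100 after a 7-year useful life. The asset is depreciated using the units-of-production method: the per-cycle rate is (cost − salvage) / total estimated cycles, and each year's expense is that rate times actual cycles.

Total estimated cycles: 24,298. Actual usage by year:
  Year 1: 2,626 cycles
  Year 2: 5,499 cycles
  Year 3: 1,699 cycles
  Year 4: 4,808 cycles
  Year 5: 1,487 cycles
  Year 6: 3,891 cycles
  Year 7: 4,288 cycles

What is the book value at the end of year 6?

Depreciable base = $1,062,722 − $115,100 = $947,622.
Rate = $947,622 / 24,298 cycles = $39 per cycle.
Year 1: 2,626 × $39 = $102,414. Book value $960,308.
Year 2: 5,499 × $39 = $214,461. Book value $745,847.
Year 3: 1,699 × $39 = $66,261. Book value $679,586.
Year 4: 4,808 × $39 = $187,512. Book value $492,074.
Year 5: 1,487 × $39 = $57,993. Book value $434,081.
Year 6: 3,891 × $39 = $151,749. Book value $282,332.

$282,332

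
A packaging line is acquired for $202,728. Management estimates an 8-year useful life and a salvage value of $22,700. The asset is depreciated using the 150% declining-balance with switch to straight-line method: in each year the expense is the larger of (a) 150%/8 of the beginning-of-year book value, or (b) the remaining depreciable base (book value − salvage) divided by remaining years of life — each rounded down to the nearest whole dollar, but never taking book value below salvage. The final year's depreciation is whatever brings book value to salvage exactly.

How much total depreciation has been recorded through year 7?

$163,666

Depreciable base = $202,728 − $22,700 = $180,028.
Year 1: DB = ⌊$202,728 × 150%/8⌋ = $38,011; SL = ⌊$180,028/8⌋ = $22,503 → take DB $38,011. Book value $164,717.
Year 2: DB = ⌊$164,717 × 150%/8⌋ = $30,884; SL = ⌊$142,017/7⌋ = $20,288 → take DB $30,884. Book value $133,833.
Year 3: DB = ⌊$133,833 × 150%/8⌋ = $25,093; SL = ⌊$111,133/6⌋ = $18,522 → take DB $25,093. Book value $108,740.
Year 4: DB = ⌊$108,740 × 150%/8⌋ = $20,388; SL = ⌊$86,040/5⌋ = $17,208 → take DB $20,388. Book value $88,352.
Year 5: DB = ⌊$88,352 × 150%/8⌋ = $16,566; SL = ⌊$65,652/4⌋ = $16,413 → take DB $16,566. Book value $71,786.
Year 6: DB = ⌊$71,786 × 150%/8⌋ = $13,459; SL = ⌊$49,086/3⌋ = $16,362 → take SL $16,362. Book value $55,424.
Year 7: DB = ⌊$55,424 × 150%/8⌋ = $10,392; SL = ⌊$32,724/2⌋ = $16,362 → take SL $16,362. Book value $39,062.
Accumulated through year 7 = $202,728 − $39,062 = $163,666.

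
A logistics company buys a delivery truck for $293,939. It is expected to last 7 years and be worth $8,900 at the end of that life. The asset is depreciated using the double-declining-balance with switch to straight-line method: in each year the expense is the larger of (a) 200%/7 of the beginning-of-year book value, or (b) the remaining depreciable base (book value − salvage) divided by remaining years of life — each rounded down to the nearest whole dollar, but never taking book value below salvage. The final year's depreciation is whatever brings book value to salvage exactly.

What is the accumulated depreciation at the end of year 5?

Depreciable base = $293,939 − $8,900 = $285,039.
Year 1: DB = ⌊$293,939 × 200%/7⌋ = $83,982; SL = ⌊$285,039/7⌋ = $40,719 → take DB $83,982. Book value $209,957.
Year 2: DB = ⌊$209,957 × 200%/7⌋ = $59,987; SL = ⌊$201,057/6⌋ = $33,509 → take DB $59,987. Book value $149,970.
Year 3: DB = ⌊$149,970 × 200%/7⌋ = $42,848; SL = ⌊$141,070/5⌋ = $28,214 → take DB $42,848. Book value $107,122.
Year 4: DB = ⌊$107,122 × 200%/7⌋ = $30,606; SL = ⌊$98,222/4⌋ = $24,555 → take DB $30,606. Book value $76,516.
Year 5: DB = ⌊$76,516 × 200%/7⌋ = $21,861; SL = ⌊$67,616/3⌋ = $22,538 → take SL $22,538. Book value $53,978.
Accumulated through year 5 = $293,939 − $53,978 = $239,961.

$239,961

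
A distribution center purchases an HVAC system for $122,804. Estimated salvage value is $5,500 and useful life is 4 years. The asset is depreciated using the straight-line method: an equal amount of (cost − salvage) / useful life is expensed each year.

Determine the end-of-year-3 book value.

$34,826

Depreciable base = $122,804 − $5,500 = $117,304.
Annual expense = $117,304 / 4 = $29,326.
End of year 1: book value $93,478.
End of year 2: book value $64,152.
End of year 3: book value $34,826.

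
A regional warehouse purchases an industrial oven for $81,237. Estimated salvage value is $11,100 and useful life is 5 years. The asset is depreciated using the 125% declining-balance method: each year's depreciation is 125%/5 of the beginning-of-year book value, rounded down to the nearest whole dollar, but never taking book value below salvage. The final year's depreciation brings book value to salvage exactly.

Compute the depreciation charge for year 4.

$8,568

Depreciable base = $81,237 − $11,100 = $70,137.
Year 1: ⌊$81,237 × 125%/5⌋ = $20,309. Book value $60,928.
Year 2: ⌊$60,928 × 125%/5⌋ = $15,232. Book value $45,696.
Year 3: ⌊$45,696 × 125%/5⌋ = $11,424. Book value $34,272.
Year 4: ⌊$34,272 × 125%/5⌋ = $8,568. Book value $25,704.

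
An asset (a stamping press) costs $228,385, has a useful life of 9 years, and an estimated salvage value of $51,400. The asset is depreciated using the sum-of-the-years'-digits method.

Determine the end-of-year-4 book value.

Depreciable base = $228,385 − $51,400 = $176,985.
Sum of the years' digits = 9+8+7+6+5+4+3+2+1 = 45.
Year 1: $176,985 × 9/45 = $35,397. Book value $192,988.
Year 2: $176,985 × 8/45 = $31,464. Book value $161,524.
Year 3: $176,985 × 7/45 = $27,531. Book value $133,993.
Year 4: $176,985 × 6/45 = $23,598. Book value $110,395.

$110,395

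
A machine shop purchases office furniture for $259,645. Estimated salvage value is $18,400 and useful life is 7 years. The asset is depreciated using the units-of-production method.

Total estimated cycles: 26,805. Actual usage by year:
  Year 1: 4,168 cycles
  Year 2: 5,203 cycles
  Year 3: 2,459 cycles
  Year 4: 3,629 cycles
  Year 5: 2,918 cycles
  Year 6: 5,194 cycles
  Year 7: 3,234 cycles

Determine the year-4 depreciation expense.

Depreciable base = $259,645 − $18,400 = $241,245.
Rate = $241,245 / 26,805 cycles = $9 per cycle.
Year 1: 4,168 × $9 = $37,512. Book value $222,133.
Year 2: 5,203 × $9 = $46,827. Book value $175,306.
Year 3: 2,459 × $9 = $22,131. Book value $153,175.
Year 4: 3,629 × $9 = $32,661. Book value $120,514.

$32,661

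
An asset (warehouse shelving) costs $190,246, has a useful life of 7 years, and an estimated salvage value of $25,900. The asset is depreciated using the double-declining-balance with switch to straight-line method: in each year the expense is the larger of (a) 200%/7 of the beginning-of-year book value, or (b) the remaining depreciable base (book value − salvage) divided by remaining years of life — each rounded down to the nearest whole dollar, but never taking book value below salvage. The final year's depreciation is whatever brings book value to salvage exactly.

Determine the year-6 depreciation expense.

Depreciable base = $190,246 − $25,900 = $164,346.
Year 1: DB = ⌊$190,246 × 200%/7⌋ = $54,356; SL = ⌊$164,346/7⌋ = $23,478 → take DB $54,356. Book value $135,890.
Year 2: DB = ⌊$135,890 × 200%/7⌋ = $38,825; SL = ⌊$109,990/6⌋ = $18,331 → take DB $38,825. Book value $97,065.
Year 3: DB = ⌊$97,065 × 200%/7⌋ = $27,732; SL = ⌊$71,165/5⌋ = $14,233 → take DB $27,732. Book value $69,333.
Year 4: DB = ⌊$69,333 × 200%/7⌋ = $19,809; SL = ⌊$43,433/4⌋ = $10,858 → take DB $19,809. Book value $49,524.
Year 5: DB = ⌊$49,524 × 200%/7⌋ = $14,149; SL = ⌊$23,624/3⌋ = $7,874 → take DB $14,149. Book value $35,375.
Year 6: DB = ⌊$35,375 × 200%/7⌋ = $10,107; SL = ⌊$9,475/2⌋ = $4,737 → take DB $10,107, capped at $9,475. Book value $25,900.

$9,475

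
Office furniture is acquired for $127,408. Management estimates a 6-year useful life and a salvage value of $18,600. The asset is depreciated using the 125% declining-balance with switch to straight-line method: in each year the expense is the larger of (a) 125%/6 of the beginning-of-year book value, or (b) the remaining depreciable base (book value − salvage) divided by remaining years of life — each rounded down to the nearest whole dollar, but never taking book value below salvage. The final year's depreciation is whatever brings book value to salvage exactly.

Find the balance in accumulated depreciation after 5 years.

$93,935

Depreciable base = $127,408 − $18,600 = $108,808.
Year 1: DB = ⌊$127,408 × 125%/6⌋ = $26,543; SL = ⌊$108,808/6⌋ = $18,134 → take DB $26,543. Book value $100,865.
Year 2: DB = ⌊$100,865 × 125%/6⌋ = $21,013; SL = ⌊$82,265/5⌋ = $16,453 → take DB $21,013. Book value $79,852.
Year 3: DB = ⌊$79,852 × 125%/6⌋ = $16,635; SL = ⌊$61,252/4⌋ = $15,313 → take DB $16,635. Book value $63,217.
Year 4: DB = ⌊$63,217 × 125%/6⌋ = $13,170; SL = ⌊$44,617/3⌋ = $14,872 → take SL $14,872. Book value $48,345.
Year 5: DB = ⌊$48,345 × 125%/6⌋ = $10,071; SL = ⌊$29,745/2⌋ = $14,872 → take SL $14,872. Book value $33,473.
Accumulated through year 5 = $127,408 − $33,473 = $93,935.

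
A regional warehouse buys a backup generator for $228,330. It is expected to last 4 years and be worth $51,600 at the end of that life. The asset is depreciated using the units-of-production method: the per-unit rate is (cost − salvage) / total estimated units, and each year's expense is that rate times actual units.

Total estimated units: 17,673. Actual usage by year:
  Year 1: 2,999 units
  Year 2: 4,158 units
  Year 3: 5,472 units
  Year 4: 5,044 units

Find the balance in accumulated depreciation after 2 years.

Depreciable base = $228,330 − $51,600 = $176,730.
Rate = $176,730 / 17,673 units = $10 per unit.
Year 1: 2,999 × $10 = $29,990. Book value $198,340.
Year 2: 4,158 × $10 = $41,580. Book value $156,760.
Accumulated through year 2 = $228,330 − $156,760 = $71,570.

$71,570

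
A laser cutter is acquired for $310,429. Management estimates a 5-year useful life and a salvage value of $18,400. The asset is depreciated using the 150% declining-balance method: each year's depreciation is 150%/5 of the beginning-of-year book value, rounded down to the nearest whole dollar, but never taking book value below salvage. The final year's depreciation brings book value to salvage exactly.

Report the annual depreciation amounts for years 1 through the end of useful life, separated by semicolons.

Depreciable base = $310,429 − $18,400 = $292,029.
Year 1: ⌊$310,429 × 150%/5⌋ = $93,128. Book value $217,301.
Year 2: ⌊$217,301 × 150%/5⌋ = $65,190. Book value $152,111.
Year 3: ⌊$152,111 × 150%/5⌋ = $45,633. Book value $106,478.
Year 4: ⌊$106,478 × 150%/5⌋ = $31,943. Book value $74,535.
Year 5 (final): $74,535 − $18,400 = $56,135. Book value $18,400.

$93,128; $65,190; $45,633; $31,943; $56,135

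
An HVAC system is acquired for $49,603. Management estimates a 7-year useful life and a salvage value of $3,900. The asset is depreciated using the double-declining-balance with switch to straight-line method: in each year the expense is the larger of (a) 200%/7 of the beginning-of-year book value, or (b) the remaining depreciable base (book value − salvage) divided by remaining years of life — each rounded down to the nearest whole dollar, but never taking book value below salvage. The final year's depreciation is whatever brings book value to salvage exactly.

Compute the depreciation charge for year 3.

Depreciable base = $49,603 − $3,900 = $45,703.
Year 1: DB = ⌊$49,603 × 200%/7⌋ = $14,172; SL = ⌊$45,703/7⌋ = $6,529 → take DB $14,172. Book value $35,431.
Year 2: DB = ⌊$35,431 × 200%/7⌋ = $10,123; SL = ⌊$31,531/6⌋ = $5,255 → take DB $10,123. Book value $25,308.
Year 3: DB = ⌊$25,308 × 200%/7⌋ = $7,230; SL = ⌊$21,408/5⌋ = $4,281 → take DB $7,230. Book value $18,078.

$7,230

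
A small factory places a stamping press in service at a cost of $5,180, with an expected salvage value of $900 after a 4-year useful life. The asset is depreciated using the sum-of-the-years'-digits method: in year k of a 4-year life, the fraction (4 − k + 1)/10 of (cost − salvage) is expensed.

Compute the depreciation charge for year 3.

Depreciable base = $5,180 − $900 = $4,280.
Sum of the years' digits = 4+3+2+1 = 10.
Year 1: $4,280 × 4/10 = $1,712. Book value $3,468.
Year 2: $4,280 × 3/10 = $1,284. Book value $2,184.
Year 3: $4,280 × 2/10 = $856. Book value $1,328.

$856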